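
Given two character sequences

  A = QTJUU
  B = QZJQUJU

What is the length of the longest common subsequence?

Let dp[i][j] be the LCS length of the first i characters of A and the first j characters of B. dp[i][j] = dp[i-1][j-1]+1 when the i-th and j-th characters match, else max(dp[i-1][j], dp[i][j-1]).
    ·  Q  Z  J  Q  U  J  U
 ·  0  0  0  0  0  0  0  0
 Q  0  1  1  1  1  1  1  1
 T  0  1  1  1  1  1  1  1
 J  0  1  1  2  2  2  2  2
 U  0  1  1  2  2  3  3  3
 U  0  1  1  2  2  3  3  4
dp[5][7] = 4. One LCS (by backtracking along matches): QJUU.

4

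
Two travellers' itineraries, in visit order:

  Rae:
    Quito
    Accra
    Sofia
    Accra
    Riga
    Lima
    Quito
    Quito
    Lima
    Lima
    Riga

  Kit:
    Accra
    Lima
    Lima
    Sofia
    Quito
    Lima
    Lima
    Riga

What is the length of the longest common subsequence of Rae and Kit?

Taking Accra (Rae #2, Kit #1), Sofia (Rae #3, Kit #4), Quito (Rae #8, Kit #5), Lima (Rae #9, Kit #6), Lima (Rae #10, Kit #7), Riga (Rae #11, Kit #8) gives a common subsequence of length 6, and the DP table's final entry dp[11][8] is also 6, so no common subsequence is longer.

6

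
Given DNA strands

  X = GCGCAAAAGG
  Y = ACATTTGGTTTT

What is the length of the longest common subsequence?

Let dp[i][j] be the LCS length of the first i bases of X and the first j bases of Y. dp[i][j] = dp[i-1][j-1]+1 when the i-th and j-th bases match, else max(dp[i-1][j], dp[i][j-1]).
    ·  A  C  A  T  T  T  G  G  T  T  T  T
 ·  0  0  0  0  0  0  0  0  0  0  0  0  0
 G  0  0  0  0  0  0  0  1  1  1  1  1  1
 C  0  0  1  1  1  1  1  1  1  1  1  1  1
 G  0  0  1  1  1  1  1  2  2  2  2  2  2
 C  0  0  1  1  1  1  1  2  2  2  2  2  2
 A  0  1  1  2  2  2  2  2  2  2  2  2  2
 A  0  1  1  2  2  2  2  2  2  2  2  2  2
 A  0  1  1  2  2  2  2  2  2  2  2  2  2
 A  0  1  1  2  2  2  2  2  2  2  2  2  2
 G  0  1  1  2  2  2  2  3  3  3  3  3  3
 G  0  1  1  2  2  2  2  3  4  4  4  4  4
dp[10][12] = 4. One LCS (by backtracking along matches): CAGG.

4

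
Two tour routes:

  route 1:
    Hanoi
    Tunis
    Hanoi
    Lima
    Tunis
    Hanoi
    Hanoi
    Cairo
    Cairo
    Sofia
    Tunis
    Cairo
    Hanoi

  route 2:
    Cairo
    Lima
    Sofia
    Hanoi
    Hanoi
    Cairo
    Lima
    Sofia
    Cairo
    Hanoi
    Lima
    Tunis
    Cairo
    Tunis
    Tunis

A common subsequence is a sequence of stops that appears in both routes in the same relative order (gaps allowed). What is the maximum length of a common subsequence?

7

One common subsequence of length 7: Lima (route 1 #4, route 2 #2) → Hanoi (route 1 #6, route 2 #4) → Hanoi (route 1 #7, route 2 #5) → Cairo (route 1 #8, route 2 #6) → Cairo (route 1 #9, route 2 #9) → Tunis (route 1 #11, route 2 #12) → Cairo (route 1 #12, route 2 #13), and the DP table's final entry dp[13][15] is also 7, so no common subsequence is longer.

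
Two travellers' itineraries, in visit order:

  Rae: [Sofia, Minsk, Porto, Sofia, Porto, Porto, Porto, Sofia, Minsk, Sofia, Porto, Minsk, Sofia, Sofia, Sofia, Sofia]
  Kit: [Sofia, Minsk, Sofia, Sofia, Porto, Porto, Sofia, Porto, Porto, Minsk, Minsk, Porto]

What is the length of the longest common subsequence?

Taking Sofia [1,1]; then Minsk [2,2]; then Porto [3,6]; then Sofia [4,7]; then Porto [5,8]; then Porto [6,9]; then Minsk [9,11]; then Porto [11,12] gives a common subsequence of length 8. The LCS DP gives dp[16][12] = 8, so this is optimal.

8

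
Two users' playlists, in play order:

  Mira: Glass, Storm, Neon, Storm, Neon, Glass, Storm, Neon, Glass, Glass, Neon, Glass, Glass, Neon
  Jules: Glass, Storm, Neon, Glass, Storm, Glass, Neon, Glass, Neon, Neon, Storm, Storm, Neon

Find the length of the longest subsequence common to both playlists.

9

Pick Glass (Mira #1, Jules #1), then Storm (Mira #2, Jules #2), then Neon (Mira #3, Jules #3), then Storm (Mira #4, Jules #5), then Neon (Mira #5, Jules #7), then Glass (Mira #6, Jules #8), then Neon (Mira #8, Jules #9), then Neon (Mira #11, Jules #10), then Neon (Mira #14, Jules #13); all 9 songs appear in both, in order. The LCS DP gives dp[14][13] = 9, so this is optimal.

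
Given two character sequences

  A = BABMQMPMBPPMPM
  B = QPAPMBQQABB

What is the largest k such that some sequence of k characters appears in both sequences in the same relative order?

Match B [1,6]; then A [2,9]; then B [3,10]; then B [9,11] — 4 characters in the same relative order in both. The LCS DP gives dp[14][11] = 4, so this is optimal.

4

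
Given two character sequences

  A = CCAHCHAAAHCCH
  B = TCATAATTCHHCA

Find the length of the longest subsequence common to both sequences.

6

Taking C at A[1]=B[2], A at A[3]=B[6], C at A[5]=B[9], H at A[6]=B[10], H at A[10]=B[11], C at A[11]=B[12] gives a common subsequence of length 6. The LCS DP gives dp[13][13] = 6, so this is optimal.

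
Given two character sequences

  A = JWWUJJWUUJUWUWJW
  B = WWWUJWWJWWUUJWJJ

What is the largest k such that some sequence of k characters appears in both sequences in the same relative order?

11

Match W [2,2], W [3,3], U [4,4], J [5,5], J [6,8], W [7,10], U [8,11], U [9,12], J [10,13], W [12,14], J [15,16] — 11 characters in the same relative order in both. dp[16][16] = 11 confirms this is the maximum.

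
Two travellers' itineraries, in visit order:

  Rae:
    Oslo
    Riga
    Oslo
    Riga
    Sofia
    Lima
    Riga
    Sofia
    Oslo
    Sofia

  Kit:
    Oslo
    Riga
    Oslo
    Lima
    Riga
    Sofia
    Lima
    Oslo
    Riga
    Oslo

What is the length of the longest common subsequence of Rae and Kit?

8

Match Oslo at Rae[1]=Kit[1] → Riga at Rae[2]=Kit[2] → Oslo at Rae[3]=Kit[3] → Riga at Rae[4]=Kit[5] → Sofia at Rae[5]=Kit[6] → Lima at Rae[6]=Kit[7] → Riga at Rae[7]=Kit[9] → Oslo at Rae[9]=Kit[10] — 8 stops in the same relative order in both. The LCS DP gives dp[10][10] = 8, so this is optimal.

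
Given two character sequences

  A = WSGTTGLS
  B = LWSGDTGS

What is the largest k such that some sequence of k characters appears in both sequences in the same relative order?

Let dp[i][j] be the LCS length of the first i characters of A and the first j characters of B. dp[i][j] = dp[i-1][j-1]+1 when the i-th and j-th characters match, else max(dp[i-1][j], dp[i][j-1]).
    ·  L  W  S  G  D  T  G  S
 ·  0  0  0  0  0  0  0  0  0
 W  0  0  1  1  1  1  1  1  1
 S  0  0  1  2  2  2  2  2  2
 G  0  0  1  2  3  3  3  3  3
 T  0  0  1  2  3  3  4  4  4
 T  0  0  1  2  3  3  4  4  4
 G  0  0  1  2  3  3  4  5  5
 L  0  1  1  2  3  3  4  5  5
 S  0  1  1  2  3  3  4  5  6
dp[8][8] = 6. One LCS (by backtracking along matches): WSGTGS.

6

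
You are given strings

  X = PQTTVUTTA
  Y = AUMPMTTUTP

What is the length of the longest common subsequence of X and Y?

5

Let dp[i][j] be the LCS length of the first i characters of X and the first j characters of Y. dp[i][j] = dp[i-1][j-1]+1 when the i-th and j-th characters match, else max(dp[i-1][j], dp[i][j-1]).
    ·  A  U  M  P  M  T  T  U  T  P
 ·  0  0  0  0  0  0  0  0  0  0  0
 P  0  0  0  0  1  1  1  1  1  1  1
 Q  0  0  0  0  1  1  1  1  1  1  1
 T  0  0  0  0  1  1  2  2  2  2  2
 T  0  0  0  0  1  1  2  3  3  3  3
 V  0  0  0  0  1  1  2  3  3  3  3
 U  0  0  1  1  1  1  2  3  4  4  4
 T  0  0  1  1  1  1  2  3  4  5  5
 T  0  0  1  1  1  1  2  3  4  5  5
 A  0  1  1  1  1  1  2  3  4  5  5
dp[9][10] = 5. One LCS (by backtracking along matches): PTTUT.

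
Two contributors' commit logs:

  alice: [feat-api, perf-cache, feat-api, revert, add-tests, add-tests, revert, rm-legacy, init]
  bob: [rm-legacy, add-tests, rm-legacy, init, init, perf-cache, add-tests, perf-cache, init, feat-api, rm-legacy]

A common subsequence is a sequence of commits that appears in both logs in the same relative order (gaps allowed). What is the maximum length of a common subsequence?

3

Match perf-cache (alice #2, bob #8), feat-api (alice #3, bob #10), rm-legacy (alice #8, bob #11) — 3 commits in the same relative order in both. dp[9][11] = 3 confirms this is the maximum.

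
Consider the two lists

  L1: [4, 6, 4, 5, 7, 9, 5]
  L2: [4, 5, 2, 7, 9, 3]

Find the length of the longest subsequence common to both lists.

Match 4 at L1[3]=L2[1], 5 at L1[4]=L2[2], 7 at L1[5]=L2[4], 9 at L1[6]=L2[5] — 4 values in the same relative order in both. Since dp[7][6] = 4, nothing longer is possible.

4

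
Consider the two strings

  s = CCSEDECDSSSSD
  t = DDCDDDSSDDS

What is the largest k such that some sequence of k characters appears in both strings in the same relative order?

6

Let dp[i][j] be the LCS length of the first i characters of s and the first j characters of t. dp[i][j] = dp[i-1][j-1]+1 when the i-th and j-th characters match, else max(dp[i-1][j], dp[i][j-1]).
    ·  D  D  C  D  D  D  S  S  D  D  S
 ·  0  0  0  0  0  0  0  0  0  0  0  0
 C  0  0  0  1  1  1  1  1  1  1  1  1
 C  0  0  0  1  1  1  1  1  1  1  1  1
 S  0  0  0  1  1  1  1  2  2  2  2  2
 E  0  0  0  1  1  1  1  2  2  2  2  2
 D  0  1  1  1  2  2  2  2  2  3  3  3
 E  0  1  1  1  2  2  2  2  2  3  3  3
 C  0  1  1  2  2  2  2  2  2  3  3  3
 D  0  1  2  2  3  3  3  3  3  3  4  4
 S  0  1  2  2  3  3  3  4  4  4  4  5
 S  0  1  2  2  3  3  3  4  5  5  5  5
 S  0  1  2  2  3  3  3  4  5  5  5  6
 S  0  1  2  2  3  3  3  4  5  5  5  6
 D  0  1  2  2  3  4  4  4  5  6  6  6
dp[13][11] = 6. One LCS (by backtracking along matches): CDDSSS.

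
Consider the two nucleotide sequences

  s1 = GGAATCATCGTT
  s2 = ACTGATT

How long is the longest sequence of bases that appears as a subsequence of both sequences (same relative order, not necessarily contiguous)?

One common subsequence of length 6: A [4,1] → C [6,2] → T [8,3] → G [10,4] → T [11,6] → T [12,7], and the DP table's final entry dp[12][7] is also 6, so no common subsequence is longer.

6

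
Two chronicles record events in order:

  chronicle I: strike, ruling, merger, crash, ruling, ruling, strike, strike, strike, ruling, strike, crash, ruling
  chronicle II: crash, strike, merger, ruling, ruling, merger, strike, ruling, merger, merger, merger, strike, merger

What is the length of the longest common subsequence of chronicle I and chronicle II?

7

Taking strike [1,2] → merger [3,3] → ruling [5,4] → ruling [6,5] → strike [9,7] → ruling [10,8] → strike [11,12] gives a common subsequence of length 7. The LCS DP gives dp[13][13] = 7, so this is optimal.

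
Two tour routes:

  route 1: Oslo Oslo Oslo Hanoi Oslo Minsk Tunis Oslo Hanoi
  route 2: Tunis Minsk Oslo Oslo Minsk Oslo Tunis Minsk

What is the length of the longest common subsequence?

One common subsequence of length 4: Oslo [1,3]; then Oslo [2,4]; then Oslo [3,6]; then Minsk [6,8]. The LCS DP gives dp[9][8] = 4, so this is optimal.

4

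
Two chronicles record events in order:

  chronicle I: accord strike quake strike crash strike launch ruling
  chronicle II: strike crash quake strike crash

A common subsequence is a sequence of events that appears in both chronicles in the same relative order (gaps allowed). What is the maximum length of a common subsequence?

4

Match strike [2,1] → quake [3,3] → strike [4,4] → crash [5,5] — 4 events in the same relative order in both. The LCS DP gives dp[8][5] = 4, so this is optimal.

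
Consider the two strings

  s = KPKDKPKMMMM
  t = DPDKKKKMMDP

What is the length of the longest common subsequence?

Taking K (s #1, t #4) → K (s #3, t #5) → K (s #5, t #6) → K (s #7, t #7) → M (s #8, t #8) → M (s #9, t #9) gives a common subsequence of length 6, and the DP table's final entry dp[11][11] is also 6, so no common subsequence is longer.

6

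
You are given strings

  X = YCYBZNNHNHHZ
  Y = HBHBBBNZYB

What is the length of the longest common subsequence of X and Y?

Let dp[i][j] be the LCS length of the first i characters of X and the first j characters of Y. dp[i][j] = dp[i-1][j-1]+1 when the i-th and j-th characters match, else max(dp[i-1][j], dp[i][j-1]).
    ·  H  B  H  B  B  B  N  Z  Y  B
 ·  0  0  0  0  0  0  0  0  0  0  0
 Y  0  0  0  0  0  0  0  0  0  1  1
 C  0  0  0  0  0  0  0  0  0  1  1
 Y  0  0  0  0  0  0  0  0  0  1  1
 B  0  0  1  1  1  1  1  1  1  1  2
 Z  0  0  1  1  1  1  1  1  2  2  2
 N  0  0  1  1  1  1  1  2  2  2  2
 N  0  0  1  1  1  1  1  2  2  2  2
 H  0  1  1  2  2  2  2  2  2  2  2
 N  0  1  1  2  2  2  2  3  3  3  3
 H  0  1  1  2  2  2  2  3  3  3  3
 H  0  1  1  2  2  2  2  3  3  3  3
 Z  0  1  1  2  2  2  2  3  4  4  4
dp[12][10] = 4. One LCS (by backtracking along matches): BHNZ.

4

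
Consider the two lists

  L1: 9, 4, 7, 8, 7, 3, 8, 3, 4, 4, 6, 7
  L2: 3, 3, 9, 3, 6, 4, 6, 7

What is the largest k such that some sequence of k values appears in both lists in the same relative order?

5

Let dp[i][j] be the LCS length of the first i values of L1 and the first j values of L2. dp[i][j] = dp[i-1][j-1]+1 when the i-th and j-th values match, else max(dp[i-1][j], dp[i][j-1]).
    ·  3  3  9  3  6  4  6  7
 ·  0  0  0  0  0  0  0  0  0
 9  0  0  0  1  1  1  1  1  1
 4  0  0  0  1  1  1  2  2  2
 7  0  0  0  1  1  1  2  2  3
 8  0  0  0  1  1  1  2  2  3
 7  0  0  0  1  1  1  2  2  3
 3  0  1  1  1  2  2  2  2  3
 8  0  1  1  1  2  2  2  2  3
 3  0  1  2  2  2  2  2  2  3
 4  0  1  2  2  2  2  3  3  3
 4  0  1  2  2  2  2  3  3  3
 6  0  1  2  2  2  3  3  4  4
 7  0  1  2  2  2  3  3  4  5
dp[12][8] = 5. One LCS (by backtracking along matches): 9, 3, 4, 6, 7.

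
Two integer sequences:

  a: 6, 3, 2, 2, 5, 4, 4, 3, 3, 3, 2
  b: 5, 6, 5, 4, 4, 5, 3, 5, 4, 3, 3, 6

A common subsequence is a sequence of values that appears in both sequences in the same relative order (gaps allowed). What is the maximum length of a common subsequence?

7

Let dp[i][j] be the LCS length of the first i values of a and the first j values of b. dp[i][j] = dp[i-1][j-1]+1 when the i-th and j-th values match, else max(dp[i-1][j], dp[i][j-1]).
    ·  5  6  5  4  4  5  3  5  4  3  3  6
 ·  0  0  0  0  0  0  0  0  0  0  0  0  0
 6  0  0  1  1  1  1  1  1  1  1  1  1  1
 3  0  0  1  1  1  1  1  2  2  2  2  2  2
 2  0  0  1  1  1  1  1  2  2  2  2  2  2
 2  0  0  1  1  1  1  1  2  2  2  2  2  2
 5  0  1  1  2  2  2  2  2  3  3  3  3  3
 4  0  1  1  2  3  3  3  3  3  4  4  4  4
 4  0  1  1  2  3  4  4  4  4  4  4  4  4
 3  0  1  1  2  3  4  4  5  5  5  5  5  5
 3  0  1  1  2  3  4  4  5  5  5  6  6  6
 3  0  1  1  2  3  4  4  5  5  5  6  7  7
 2  0  1  1  2  3  4  4  5  5  5  6  7  7
dp[11][12] = 7. One LCS (by backtracking along matches): 6, 5, 4, 4, 3, 3, 3.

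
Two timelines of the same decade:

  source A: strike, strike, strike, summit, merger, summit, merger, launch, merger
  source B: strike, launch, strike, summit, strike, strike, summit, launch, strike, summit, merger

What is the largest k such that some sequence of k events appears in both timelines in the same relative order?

6

One common subsequence of length 6: strike at source A[1]=source B[3]; then strike at source A[2]=source B[5]; then strike at source A[3]=source B[6]; then summit at source A[4]=source B[7]; then summit at source A[6]=source B[10]; then merger at source A[9]=source B[11], and the DP table's final entry dp[9][11] is also 6, so no common subsequence is longer.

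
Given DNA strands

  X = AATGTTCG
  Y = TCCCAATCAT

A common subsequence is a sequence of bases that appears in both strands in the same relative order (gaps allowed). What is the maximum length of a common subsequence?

Match A at X[1]=Y[5], then A at X[2]=Y[6], then T at X[3]=Y[7], then T at X[6]=Y[10] — 4 bases in the same relative order in both. dp[8][10] = 4 confirms this is the maximum.

4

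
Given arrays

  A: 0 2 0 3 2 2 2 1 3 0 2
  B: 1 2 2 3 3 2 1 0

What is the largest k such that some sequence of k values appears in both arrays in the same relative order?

5

Taking 2 (A #2, B #3), 3 (A #4, B #5), 2 (A #7, B #6), 1 (A #8, B #7), 0 (A #10, B #8) gives a common subsequence of length 5, and the DP table's final entry dp[11][8] is also 5, so no common subsequence is longer.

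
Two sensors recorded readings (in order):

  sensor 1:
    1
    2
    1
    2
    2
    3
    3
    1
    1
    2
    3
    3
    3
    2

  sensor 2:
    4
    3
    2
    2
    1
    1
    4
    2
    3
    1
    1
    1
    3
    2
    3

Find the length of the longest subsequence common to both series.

One common subsequence of length 8: 1 at sensor 1[1]=sensor 2[5] → 1 at sensor 1[3]=sensor 2[6] → 2 at sensor 1[5]=sensor 2[8] → 3 at sensor 1[6]=sensor 2[9] → 1 at sensor 1[8]=sensor 2[11] → 1 at sensor 1[9]=sensor 2[12] → 2 at sensor 1[10]=sensor 2[14] → 3 at sensor 1[13]=sensor 2[15], and the DP table's final entry dp[14][15] is also 8, so no common subsequence is longer.

8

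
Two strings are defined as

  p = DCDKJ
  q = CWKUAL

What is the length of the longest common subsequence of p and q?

Match C [2,1]; then K [4,3] — 2 characters in the same relative order in both, and the DP table's final entry dp[5][6] is also 2, so no common subsequence is longer.

2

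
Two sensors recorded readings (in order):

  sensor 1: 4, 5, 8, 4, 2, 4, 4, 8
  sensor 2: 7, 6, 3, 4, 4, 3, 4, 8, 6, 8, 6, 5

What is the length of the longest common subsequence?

Let dp[i][j] be the LCS length of the first i values of sensor 1 and the first j values of sensor 2. dp[i][j] = dp[i-1][j-1]+1 when the i-th and j-th values match, else max(dp[i-1][j], dp[i][j-1]).
    ·  7  6  3  4  4  3  4  8  6  8  6  5
 ·  0  0  0  0  0  0  0  0  0  0  0  0  0
 4  0  0  0  0  1  1  1  1  1  1  1  1  1
 5  0  0  0  0  1  1  1  1  1  1  1  1  2
 8  0  0  0  0  1  1  1  1  2  2  2  2  2
 4  0  0  0  0  1  2  2  2  2  2  2  2  2
 2  0  0  0  0  1  2  2  2  2  2  2  2  2
 4  0  0  0  0  1  2  2  3  3  3  3  3  3
 4  0  0  0  0  1  2  2  3  3  3  3  3  3
 8  0  0  0  0  1  2  2  3  4  4  4  4  4
dp[8][12] = 4. One LCS (by backtracking along matches): 4, 4, 4, 8.

4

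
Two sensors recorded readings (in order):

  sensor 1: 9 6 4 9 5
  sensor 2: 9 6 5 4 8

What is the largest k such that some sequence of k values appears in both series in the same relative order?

3

Let dp[i][j] be the LCS length of the first i values of sensor 1 and the first j values of sensor 2. dp[i][j] = dp[i-1][j-1]+1 when the i-th and j-th values match, else max(dp[i-1][j], dp[i][j-1]).
    ·  9  6  5  4  8
 ·  0  0  0  0  0  0
 9  0  1  1  1  1  1
 6  0  1  2  2  2  2
 4  0  1  2  2  3  3
 9  0  1  2  2  3  3
 5  0  1  2  3  3  3
dp[5][5] = 3. One LCS (by backtracking along matches): 9, 6, 4.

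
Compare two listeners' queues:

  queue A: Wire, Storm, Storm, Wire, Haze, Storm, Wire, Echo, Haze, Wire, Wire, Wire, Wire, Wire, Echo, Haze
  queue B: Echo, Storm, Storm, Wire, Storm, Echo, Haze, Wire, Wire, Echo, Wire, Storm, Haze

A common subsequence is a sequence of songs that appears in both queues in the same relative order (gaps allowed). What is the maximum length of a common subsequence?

Match Storm [2,2]; then Storm [3,3]; then Wire [4,4]; then Storm [6,5]; then Echo [8,6]; then Haze [9,7]; then Wire [10,8]; then Wire [11,9]; then Wire [12,11]; then Haze [16,13] — 10 songs in the same relative order in both. The LCS DP gives dp[16][13] = 10, so this is optimal.

10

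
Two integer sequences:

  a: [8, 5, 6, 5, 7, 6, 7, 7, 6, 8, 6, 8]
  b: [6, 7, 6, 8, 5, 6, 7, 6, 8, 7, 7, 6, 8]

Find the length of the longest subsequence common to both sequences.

9

Pick 8 [1,4], 5 [2,5], 6 [3,6], 7 [5,7], 6 [6,8], 7 [7,10], 7 [8,11], 6 [11,12], 8 [12,13]; all 9 values appear in both, in order. dp[12][13] = 9 confirms this is the maximum.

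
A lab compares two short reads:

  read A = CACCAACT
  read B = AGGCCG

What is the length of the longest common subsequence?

Match A [2,1] → C [3,4] → C [4,5] — 3 bases in the same relative order in both. Since dp[8][6] = 3, nothing longer is possible.

3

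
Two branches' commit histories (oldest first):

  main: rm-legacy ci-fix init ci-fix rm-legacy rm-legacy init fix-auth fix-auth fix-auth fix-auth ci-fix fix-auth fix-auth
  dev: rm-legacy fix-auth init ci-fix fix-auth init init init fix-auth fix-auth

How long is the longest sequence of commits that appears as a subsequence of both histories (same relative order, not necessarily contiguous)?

One common subsequence of length 6: rm-legacy [1,1] → ci-fix [2,4] → init [3,7] → init [7,8] → fix-auth [13,9] → fix-auth [14,10]. dp[14][10] = 6 confirms this is the maximum.

6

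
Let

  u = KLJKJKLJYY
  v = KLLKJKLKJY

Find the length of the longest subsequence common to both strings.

8

Let dp[i][j] be the LCS length of the first i characters of u and the first j characters of v. dp[i][j] = dp[i-1][j-1]+1 when the i-th and j-th characters match, else max(dp[i-1][j], dp[i][j-1]).
    ·  K  L  L  K  J  K  L  K  J  Y
 ·  0  0  0  0  0  0  0  0  0  0  0
 K  0  1  1  1  1  1  1  1  1  1  1
 L  0  1  2  2  2  2  2  2  2  2  2
 J  0  1  2  2  2  3  3  3  3  3  3
 K  0  1  2  2  3  3  4  4  4  4  4
 J  0  1  2  2  3  4  4  4  4  5  5
 K  0  1  2  2  3  4  5  5  5  5  5
 L  0  1  2  3  3  4  5  6  6  6  6
 J  0  1  2  3  3  4  5  6  6  7  7
 Y  0  1  2  3  3  4  5  6  6  7  8
 Y  0  1  2  3  3  4  5  6  6  7  8
dp[10][10] = 8. One LCS (by backtracking along matches): KLKJKLJY.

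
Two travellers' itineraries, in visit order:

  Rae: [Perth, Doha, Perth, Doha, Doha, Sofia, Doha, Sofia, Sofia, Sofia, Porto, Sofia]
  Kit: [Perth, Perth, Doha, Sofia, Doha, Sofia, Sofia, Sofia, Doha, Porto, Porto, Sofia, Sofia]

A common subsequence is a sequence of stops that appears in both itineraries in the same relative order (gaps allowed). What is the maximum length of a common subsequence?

Match Perth at Rae[1]=Kit[1], then Perth at Rae[3]=Kit[2], then Doha at Rae[5]=Kit[3], then Sofia at Rae[6]=Kit[4], then Doha at Rae[7]=Kit[5], then Sofia at Rae[8]=Kit[6], then Sofia at Rae[9]=Kit[7], then Sofia at Rae[10]=Kit[8], then Porto at Rae[11]=Kit[11], then Sofia at Rae[12]=Kit[13] — 10 stops in the same relative order in both. Since dp[12][13] = 10, nothing longer is possible.

10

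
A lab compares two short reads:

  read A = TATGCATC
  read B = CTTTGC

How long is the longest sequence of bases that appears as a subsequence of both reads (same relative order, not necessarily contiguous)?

Let dp[i][j] be the LCS length of the first i bases of read A and the first j bases of read B. dp[i][j] = dp[i-1][j-1]+1 when the i-th and j-th bases match, else max(dp[i-1][j], dp[i][j-1]).
    ·  C  T  T  T  G  C
 ·  0  0  0  0  0  0  0
 T  0  0  1  1  1  1  1
 A  0  0  1  1  1  1  1
 T  0  0  1  2  2  2  2
 G  0  0  1  2  2  3  3
 C  0  1  1  2  2  3  4
 A  0  1  1  2  2  3  4
 T  0  1  2  2  3  3  4
 C  0  1  2  2  3  3  4
dp[8][6] = 4. One LCS (by backtracking along matches): TTGC.

4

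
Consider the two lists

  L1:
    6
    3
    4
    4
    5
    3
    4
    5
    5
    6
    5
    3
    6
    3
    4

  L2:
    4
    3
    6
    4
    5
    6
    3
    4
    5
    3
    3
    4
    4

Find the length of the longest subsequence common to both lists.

9

Pick 6 [1,3], then 4 [4,4], then 5 [5,5], then 3 [6,7], then 4 [7,8], then 5 [11,9], then 3 [12,10], then 3 [14,11], then 4 [15,13]; all 9 values appear in both, in order. dp[15][13] = 9 confirms this is the maximum.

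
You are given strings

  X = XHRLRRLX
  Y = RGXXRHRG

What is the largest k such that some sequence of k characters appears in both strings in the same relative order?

Let dp[i][j] be the LCS length of the first i characters of X and the first j characters of Y. dp[i][j] = dp[i-1][j-1]+1 when the i-th and j-th characters match, else max(dp[i-1][j], dp[i][j-1]).
    ·  R  G  X  X  R  H  R  G
 ·  0  0  0  0  0  0  0  0  0
 X  0  0  0  1  1  1  1  1  1
 H  0  0  0  1  1  1  2  2  2
 R  0  1  1  1  1  2  2  3  3
 L  0  1  1  1  1  2  2  3  3
 R  0  1  1  1  1  2  2  3  3
 R  0  1  1  1  1  2  2  3  3
 L  0  1  1  1  1  2  2  3  3
 X  0  1  1  2  2  2  2  3  3
dp[8][8] = 3. One LCS (by backtracking along matches): XHR.

3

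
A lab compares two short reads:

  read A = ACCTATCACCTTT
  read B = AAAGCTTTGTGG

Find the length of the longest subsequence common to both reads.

7

One common subsequence of length 7: A [1,1], A [5,2], A [8,3], C [9,5], T [11,7], T [12,8], T [13,10], and the DP table's final entry dp[13][12] is also 7, so no common subsequence is longer.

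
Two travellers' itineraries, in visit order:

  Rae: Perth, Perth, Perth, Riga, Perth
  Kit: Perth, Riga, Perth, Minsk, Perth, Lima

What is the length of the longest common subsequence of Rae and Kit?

Pick Perth at Rae[1]=Kit[1], then Perth at Rae[2]=Kit[3], then Perth at Rae[3]=Kit[5]; all 3 stops appear in both, in order. dp[5][6] = 3 confirms this is the maximum.

3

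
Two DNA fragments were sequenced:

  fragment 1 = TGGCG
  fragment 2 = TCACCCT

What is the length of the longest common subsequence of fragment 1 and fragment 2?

2

Match T (fragment 1 #1, fragment 2 #1), C (fragment 1 #4, fragment 2 #6) — 2 bases in the same relative order in both, and the DP table's final entry dp[5][7] is also 2, so no common subsequence is longer.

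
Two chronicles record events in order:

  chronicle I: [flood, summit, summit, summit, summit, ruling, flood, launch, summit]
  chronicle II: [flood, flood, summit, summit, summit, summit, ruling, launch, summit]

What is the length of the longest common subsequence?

Match flood [1,2], then summit [2,3], then summit [3,4], then summit [4,5], then summit [5,6], then ruling [6,7], then launch [8,8], then summit [9,9] — 8 events in the same relative order in both. Since dp[9][9] = 8, nothing longer is possible.

8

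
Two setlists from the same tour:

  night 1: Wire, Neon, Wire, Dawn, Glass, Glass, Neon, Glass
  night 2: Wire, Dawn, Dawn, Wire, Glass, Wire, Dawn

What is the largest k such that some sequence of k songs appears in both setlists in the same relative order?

Match Wire (night 1 #1, night 2 #4), Wire (night 1 #3, night 2 #6), Dawn (night 1 #4, night 2 #7) — 3 songs in the same relative order in both. dp[8][7] = 3 confirms this is the maximum.

3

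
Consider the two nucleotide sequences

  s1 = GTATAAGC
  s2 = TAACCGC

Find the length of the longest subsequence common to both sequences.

5

One common subsequence of length 5: T [2,1], then A [3,2], then A [5,3], then G [7,6], then C [8,7]. dp[8][7] = 5 confirms this is the maximum.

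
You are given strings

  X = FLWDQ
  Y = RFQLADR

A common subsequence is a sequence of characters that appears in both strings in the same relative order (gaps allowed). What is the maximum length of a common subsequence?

Let dp[i][j] be the LCS length of the first i characters of X and the first j characters of Y. dp[i][j] = dp[i-1][j-1]+1 when the i-th and j-th characters match, else max(dp[i-1][j], dp[i][j-1]).
    ·  R  F  Q  L  A  D  R
 ·  0  0  0  0  0  0  0  0
 F  0  0  1  1  1  1  1  1
 L  0  0  1  1  2  2  2  2
 W  0  0  1  1  2  2  2  2
 D  0  0  1  1  2  2  3  3
 Q  0  0  1  2  2  2  3  3
dp[5][7] = 3. One LCS (by backtracking along matches): FLD.

3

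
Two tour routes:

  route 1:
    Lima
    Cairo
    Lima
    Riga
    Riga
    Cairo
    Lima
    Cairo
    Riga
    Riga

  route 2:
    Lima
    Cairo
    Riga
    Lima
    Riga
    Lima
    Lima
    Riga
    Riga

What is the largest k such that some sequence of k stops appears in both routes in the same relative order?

7

Taking Lima [1,1], Cairo [2,2], Lima [3,4], Riga [4,5], Lima [7,7], Riga [9,8], Riga [10,9] gives a common subsequence of length 7, and the DP table's final entry dp[10][9] is also 7, so no common subsequence is longer.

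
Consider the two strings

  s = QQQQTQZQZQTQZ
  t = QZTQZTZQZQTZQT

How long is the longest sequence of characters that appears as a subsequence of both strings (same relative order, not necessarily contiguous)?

9

Taking Q [1,1] → Q [2,4] → T [5,6] → Q [6,8] → Z [7,9] → Q [8,10] → Z [9,12] → Q [10,13] → T [11,14] gives a common subsequence of length 9. dp[13][14] = 9 confirms this is the maximum.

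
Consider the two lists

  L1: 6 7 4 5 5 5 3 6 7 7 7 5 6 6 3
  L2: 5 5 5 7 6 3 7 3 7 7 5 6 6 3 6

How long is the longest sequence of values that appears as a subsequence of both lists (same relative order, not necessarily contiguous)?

Pick 5 (L1 #4, L2 #1), 5 (L1 #5, L2 #2), 5 (L1 #6, L2 #3), 3 (L1 #7, L2 #6), 7 (L1 #9, L2 #7), 7 (L1 #10, L2 #9), 7 (L1 #11, L2 #10), 5 (L1 #12, L2 #11), 6 (L1 #13, L2 #12), 6 (L1 #14, L2 #13), 3 (L1 #15, L2 #14); all 11 values appear in both, in order. Since dp[15][15] = 11, nothing longer is possible.

11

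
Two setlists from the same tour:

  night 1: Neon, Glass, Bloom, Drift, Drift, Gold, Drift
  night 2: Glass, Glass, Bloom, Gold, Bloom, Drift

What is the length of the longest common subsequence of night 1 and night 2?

4

One common subsequence of length 4: Glass at night 1[2]=night 2[2] → Bloom at night 1[3]=night 2[3] → Gold at night 1[6]=night 2[4] → Drift at night 1[7]=night 2[6]. The LCS DP gives dp[7][6] = 4, so this is optimal.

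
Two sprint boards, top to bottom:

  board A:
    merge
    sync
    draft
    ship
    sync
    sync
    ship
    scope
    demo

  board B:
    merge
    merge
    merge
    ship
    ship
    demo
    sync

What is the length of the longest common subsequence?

4

Taking merge at board A[1]=board B[3] → ship at board A[4]=board B[4] → ship at board A[7]=board B[5] → demo at board A[9]=board B[6] gives a common subsequence of length 4. The LCS DP gives dp[9][7] = 4, so this is optimal.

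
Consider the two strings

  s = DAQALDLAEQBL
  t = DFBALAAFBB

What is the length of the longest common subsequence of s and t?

5

Taking D [1,1], then A [2,4], then A [4,6], then A [8,7], then B [11,10] gives a common subsequence of length 5. The LCS DP gives dp[12][10] = 5, so this is optimal.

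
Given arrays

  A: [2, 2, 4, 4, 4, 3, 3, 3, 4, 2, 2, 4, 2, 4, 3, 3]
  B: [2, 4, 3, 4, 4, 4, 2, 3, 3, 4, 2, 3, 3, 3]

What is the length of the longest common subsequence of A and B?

10

Taking 2 [1,1], then 4 [3,4], then 4 [4,5], then 4 [5,6], then 3 [7,8], then 3 [8,9], then 4 [9,10], then 2 [10,11], then 3 [15,13], then 3 [16,14] gives a common subsequence of length 10. Since dp[16][14] = 10, nothing longer is possible.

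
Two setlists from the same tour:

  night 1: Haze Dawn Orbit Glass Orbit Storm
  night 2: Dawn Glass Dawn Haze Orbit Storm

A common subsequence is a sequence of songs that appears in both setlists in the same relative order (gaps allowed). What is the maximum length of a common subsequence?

Match Dawn (night 1 #2, night 2 #1), Glass (night 1 #4, night 2 #2), Orbit (night 1 #5, night 2 #5), Storm (night 1 #6, night 2 #6) — 4 songs in the same relative order in both. The LCS DP gives dp[6][6] = 4, so this is optimal.

4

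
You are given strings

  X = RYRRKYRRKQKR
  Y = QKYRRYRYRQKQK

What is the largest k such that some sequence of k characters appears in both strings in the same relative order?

Match Y at X[2]=Y[3]; then R at X[3]=Y[4]; then R at X[4]=Y[5]; then Y at X[6]=Y[6]; then R at X[7]=Y[7]; then R at X[8]=Y[9]; then K at X[9]=Y[11]; then Q at X[10]=Y[12]; then K at X[11]=Y[13] — 9 characters in the same relative order in both. The LCS DP gives dp[12][13] = 9, so this is optimal.

9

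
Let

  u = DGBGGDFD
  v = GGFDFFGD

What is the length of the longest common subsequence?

Let dp[i][j] be the LCS length of the first i characters of u and the first j characters of v. dp[i][j] = dp[i-1][j-1]+1 when the i-th and j-th characters match, else max(dp[i-1][j], dp[i][j-1]).
    ·  G  G  F  D  F  F  G  D
 ·  0  0  0  0  0  0  0  0  0
 D  0  0  0  0  1  1  1  1  1
 G  0  1  1  1  1  1  1  2  2
 B  0  1  1  1  1  1  1  2  2
 G  0  1  2  2  2  2  2  2  2
 G  0  1  2  2  2  2  2  3  3
 D  0  1  2  2  3  3  3  3  4
 F  0  1  2  3  3  4  4  4  4
 D  0  1  2  3  4  4  4  4  5
dp[8][8] = 5. One LCS (by backtracking along matches): GGDFD.

5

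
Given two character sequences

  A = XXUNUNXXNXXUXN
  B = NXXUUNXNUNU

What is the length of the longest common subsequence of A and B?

Match X [1,2]; then X [2,3]; then U [3,4]; then U [5,5]; then N [6,6]; then X [8,7]; then N [9,8]; then U [12,9]; then N [14,10] — 9 characters in the same relative order in both. Since dp[14][11] = 9, nothing longer is possible.

9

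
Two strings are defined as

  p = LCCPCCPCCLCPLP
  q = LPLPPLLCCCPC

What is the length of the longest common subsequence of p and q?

Pick L at p[1]=q[3], then P at p[4]=q[4], then P at p[7]=q[5], then C at p[8]=q[8], then C at p[9]=q[9], then C at p[11]=q[10], then P at p[12]=q[11]; all 7 characters appear in both, in order. Since dp[14][12] = 7, nothing longer is possible.

7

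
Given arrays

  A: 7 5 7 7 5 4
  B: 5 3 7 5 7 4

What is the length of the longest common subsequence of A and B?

4

Let dp[i][j] be the LCS length of the first i values of A and the first j values of B. dp[i][j] = dp[i-1][j-1]+1 when the i-th and j-th values match, else max(dp[i-1][j], dp[i][j-1]).
    ·  5  3  7  5  7  4
 ·  0  0  0  0  0  0  0
 7  0  0  0  1  1  1  1
 5  0  1  1  1  2  2  2
 7  0  1  1  2  2  3  3
 7  0  1  1  2  2  3  3
 5  0  1  1  2  3  3  3
 4  0  1  1  2  3  3  4
dp[6][6] = 4. One LCS (by backtracking along matches): 7, 5, 7, 4.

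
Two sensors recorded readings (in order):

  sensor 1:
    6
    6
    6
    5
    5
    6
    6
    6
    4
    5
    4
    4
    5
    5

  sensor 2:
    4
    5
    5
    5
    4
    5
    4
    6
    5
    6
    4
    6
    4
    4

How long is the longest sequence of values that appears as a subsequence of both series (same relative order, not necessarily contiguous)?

One common subsequence of length 7: 5 [4,4], 5 [5,6], 6 [6,8], 6 [7,10], 6 [8,12], 4 [11,13], 4 [12,14]. Since dp[14][14] = 7, nothing longer is possible.

7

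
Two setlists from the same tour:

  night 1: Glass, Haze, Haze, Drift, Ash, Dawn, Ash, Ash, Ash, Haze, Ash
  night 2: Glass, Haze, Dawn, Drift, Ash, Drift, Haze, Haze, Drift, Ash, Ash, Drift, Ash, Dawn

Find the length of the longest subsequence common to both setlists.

7

Pick Glass (night 1 #1, night 2 #1), Haze (night 1 #2, night 2 #7), Haze (night 1 #3, night 2 #8), Drift (night 1 #4, night 2 #9), Ash (night 1 #5, night 2 #10), Ash (night 1 #7, night 2 #11), Ash (night 1 #8, night 2 #13); all 7 songs appear in both, in order. The LCS DP gives dp[11][14] = 7, so this is optimal.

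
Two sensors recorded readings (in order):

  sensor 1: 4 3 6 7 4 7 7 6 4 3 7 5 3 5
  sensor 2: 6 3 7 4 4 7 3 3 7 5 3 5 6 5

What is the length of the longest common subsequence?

9

One common subsequence of length 9: 3 (sensor 1 #2, sensor 2 #2), then 7 (sensor 1 #4, sensor 2 #3), then 4 (sensor 1 #5, sensor 2 #5), then 7 (sensor 1 #6, sensor 2 #6), then 3 (sensor 1 #10, sensor 2 #8), then 7 (sensor 1 #11, sensor 2 #9), then 5 (sensor 1 #12, sensor 2 #10), then 3 (sensor 1 #13, sensor 2 #11), then 5 (sensor 1 #14, sensor 2 #14). dp[14][14] = 9 confirms this is the maximum.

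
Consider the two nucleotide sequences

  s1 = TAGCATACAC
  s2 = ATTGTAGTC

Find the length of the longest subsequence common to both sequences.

Let dp[i][j] be the LCS length of the first i bases of s1 and the first j bases of s2. dp[i][j] = dp[i-1][j-1]+1 when the i-th and j-th bases match, else max(dp[i-1][j], dp[i][j-1]).
    ·  A  T  T  G  T  A  G  T  C
 ·  0  0  0  0  0  0  0  0  0  0
 T  0  0  1  1  1  1  1  1  1  1
 A  0  1  1  1  1  1  2  2  2  2
 G  0  1  1  1  2  2  2  3  3  3
 C  0  1  1  1  2  2  2  3  3  4
 A  0  1  1  1  2  2  3  3  3  4
 T  0  1  2  2  2  3  3  3  4  4
 A  0  1  2  2  2  3  4  4  4  4
 C  0  1  2  2  2  3  4  4  4  5
 A  0  1  2  2  2  3  4  4  4  5
 C  0  1  2  2  2  3  4  4  4  5
dp[10][9] = 5. One LCS (by backtracking along matches): TAGTC.

5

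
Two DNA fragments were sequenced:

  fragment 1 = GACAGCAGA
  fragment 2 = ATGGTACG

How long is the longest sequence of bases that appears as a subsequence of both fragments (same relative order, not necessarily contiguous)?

4

Pick G at fragment 1[1]=fragment 2[4], A at fragment 1[4]=fragment 2[6], C at fragment 1[6]=fragment 2[7], G at fragment 1[8]=fragment 2[8]; all 4 bases appear in both, in order. The LCS DP gives dp[9][8] = 4, so this is optimal.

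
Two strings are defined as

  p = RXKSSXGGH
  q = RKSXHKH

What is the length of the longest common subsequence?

One common subsequence of length 5: R (p #1, q #1); then K (p #3, q #2); then S (p #5, q #3); then X (p #6, q #4); then H (p #9, q #7). dp[9][7] = 5 confirms this is the maximum.

5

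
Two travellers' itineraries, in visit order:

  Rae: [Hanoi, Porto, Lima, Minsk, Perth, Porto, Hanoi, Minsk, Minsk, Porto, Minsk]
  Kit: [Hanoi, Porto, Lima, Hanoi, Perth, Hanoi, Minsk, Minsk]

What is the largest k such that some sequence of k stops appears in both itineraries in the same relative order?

Pick Hanoi (Rae #1, Kit #1); then Porto (Rae #2, Kit #2); then Lima (Rae #3, Kit #3); then Perth (Rae #5, Kit #5); then Hanoi (Rae #7, Kit #6); then Minsk (Rae #9, Kit #7); then Minsk (Rae #11, Kit #8); all 7 stops appear in both, in order. The LCS DP gives dp[11][8] = 7, so this is optimal.

7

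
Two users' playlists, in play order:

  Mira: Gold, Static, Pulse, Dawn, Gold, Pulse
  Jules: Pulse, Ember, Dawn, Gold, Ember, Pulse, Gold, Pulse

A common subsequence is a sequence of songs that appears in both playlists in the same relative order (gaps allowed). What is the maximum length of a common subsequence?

4

Taking Gold (Mira #1, Jules #4), then Pulse (Mira #3, Jules #6), then Gold (Mira #5, Jules #7), then Pulse (Mira #6, Jules #8) gives a common subsequence of length 4. dp[6][8] = 4 confirms this is the maximum.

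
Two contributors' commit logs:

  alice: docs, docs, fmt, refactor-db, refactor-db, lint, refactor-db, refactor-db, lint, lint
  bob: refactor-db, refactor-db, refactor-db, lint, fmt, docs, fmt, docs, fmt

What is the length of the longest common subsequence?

4

Match refactor-db [5,1], refactor-db [7,2], refactor-db [8,3], lint [9,4] — 4 commits in the same relative order in both. Since dp[10][9] = 4, nothing longer is possible.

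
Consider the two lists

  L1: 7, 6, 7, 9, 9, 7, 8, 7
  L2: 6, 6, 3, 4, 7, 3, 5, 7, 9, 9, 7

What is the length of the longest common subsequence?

Let dp[i][j] be the LCS length of the first i values of L1 and the first j values of L2. dp[i][j] = dp[i-1][j-1]+1 when the i-th and j-th values match, else max(dp[i-1][j], dp[i][j-1]).
    ·  6  6  3  4  7  3  5  7  9  9  7
 ·  0  0  0  0  0  0  0  0  0  0  0  0
 7  0  0  0  0  0  1  1  1  1  1  1  1
 6  0  1  1  1  1  1  1  1  1  1  1  1
 7  0  1  1  1  1  2  2  2  2  2  2  2
 9  0  1  1  1  1  2  2  2  2  3  3  3
 9  0  1  1  1  1  2  2  2  2  3  4  4
 7  0  1  1  1  1  2  2  2  3  3  4  5
 8  0  1  1  1  1  2  2  2  3  3  4  5
 7  0  1  1  1  1  2  2  2  3  3  4  5
dp[8][11] = 5. One LCS (by backtracking along matches): 7, 7, 9, 9, 7.

5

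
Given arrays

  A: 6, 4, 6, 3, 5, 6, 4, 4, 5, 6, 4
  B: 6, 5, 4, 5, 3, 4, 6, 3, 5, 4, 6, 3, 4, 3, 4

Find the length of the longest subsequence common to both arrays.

8

One common subsequence of length 8: 6 (A #1, B #1); then 4 (A #2, B #6); then 6 (A #3, B #7); then 3 (A #4, B #8); then 5 (A #5, B #9); then 6 (A #6, B #11); then 4 (A #7, B #13); then 4 (A #11, B #15). Since dp[11][15] = 8, nothing longer is possible.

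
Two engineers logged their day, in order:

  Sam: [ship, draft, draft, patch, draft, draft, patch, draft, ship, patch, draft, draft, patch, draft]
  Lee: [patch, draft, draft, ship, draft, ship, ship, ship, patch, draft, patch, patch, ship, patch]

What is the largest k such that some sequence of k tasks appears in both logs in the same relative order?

8

Match patch at Sam[4]=Lee[1]; then draft at Sam[5]=Lee[2]; then draft at Sam[6]=Lee[3]; then draft at Sam[8]=Lee[5]; then ship at Sam[9]=Lee[8]; then patch at Sam[10]=Lee[9]; then draft at Sam[11]=Lee[10]; then patch at Sam[13]=Lee[14] — 8 tasks in the same relative order in both. Since dp[14][14] = 8, nothing longer is possible.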